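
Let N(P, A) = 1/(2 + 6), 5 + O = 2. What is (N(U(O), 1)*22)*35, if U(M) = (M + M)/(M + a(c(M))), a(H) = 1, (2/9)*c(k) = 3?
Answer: 385/4 ≈ 96.250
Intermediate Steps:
O = -3 (O = -5 + 2 = -3)
c(k) = 27/2 (c(k) = (9/2)*3 = 27/2)
U(M) = 2*M/(1 + M) (U(M) = (M + M)/(M + 1) = (2*M)/(1 + M) = 2*M/(1 + M))
N(P, A) = 1/8
(N(U(O), 1)*22)*35 = ((1/8)*22)*35 = (11/4)*35 = 385/4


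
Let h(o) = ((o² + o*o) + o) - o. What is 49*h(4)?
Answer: 1568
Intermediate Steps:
h(o) = 2*o² (h(o) = ((o² + o²) + o) - o = (2*o² + o) - o = (o + 2*o²) - o = 2*o²)
49*h(4) = 49*(2*4²) = 49*(2*16) = 49*32 = 1568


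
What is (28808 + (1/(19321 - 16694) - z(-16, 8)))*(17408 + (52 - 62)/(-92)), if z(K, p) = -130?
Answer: 60874865158171/120842 ≈ 5.0376e+8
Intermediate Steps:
(28808 + (1/(19321 - 16694) - z(-16, 8)))*(17408 + (52 - 62)/(-92)) = (28808 + (1/(19321 - 16694) - 1*(-130)))*(17408 + (52 - 62)/(-92)) = (28808 + (1/2627 + 130))*(17408 - 10*(-1/92)) = (28808 + (1/2627 + 130))*(17408 + 5/46) = (28808 + 341511/2627)*(800773/46) = (76020127/2627)*(800773/46) = 60874865158171/120842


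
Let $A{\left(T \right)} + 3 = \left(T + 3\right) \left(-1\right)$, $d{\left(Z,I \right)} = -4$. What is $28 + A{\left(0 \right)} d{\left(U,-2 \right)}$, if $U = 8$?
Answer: $52$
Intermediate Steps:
$A{\left(T \right)} = -6 - T$ ($A{\left(T \right)} = -3 + \left(T + 3\right) \left(-1\right) = -3 + \left(3 + T\right) \left(-1\right) = -3 - \left(3 + T\right) = -6 - T$)
$28 + A{\left(0 \right)} d{\left(U,-2 \right)} = 28 + \left(-6 - 0\right) \left(-4\right) = 28 + \left(-6 + 0\right) \left(-4\right) = 28 - -24 = 28 + 24 = 52$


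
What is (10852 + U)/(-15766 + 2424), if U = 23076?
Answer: -16964/6671 ≈ -2.5429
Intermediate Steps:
(10852 + U)/(-15766 + 2424) = (10852 + 23076)/(-15766 + 2424) = 33928/(-13342) = 33928*(-1/13342) = -16964/6671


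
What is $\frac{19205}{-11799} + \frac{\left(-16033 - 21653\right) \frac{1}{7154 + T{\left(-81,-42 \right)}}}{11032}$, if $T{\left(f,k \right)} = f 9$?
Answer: $- \frac{29602316959}{18180873900} \approx -1.6282$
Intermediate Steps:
$T{\left(f,k \right)} = 9 f$
$\frac{19205}{-11799} + \frac{\left(-16033 - 21653\right) \frac{1}{7154 + T{\left(-81,-42 \right)}}}{11032} = \frac{19205}{-11799} + \frac{\left(-16033 - 21653\right) \frac{1}{7154 + 9 \left(-81\right)}}{11032} = 19205 \left(- \frac{1}{11799}\right) + - \frac{37686}{7154 - 729} \cdot \frac{1}{11032} = - \frac{835}{513} + - \frac{37686}{6425} \cdot \frac{1}{11032} = - \frac{835}{513} + \left(-37686\right) \frac{1}{6425} \cdot \frac{1}{11032} = - \frac{835}{513} - \frac{18843}{35440300} = - \frac{29602316959}{18180873900}$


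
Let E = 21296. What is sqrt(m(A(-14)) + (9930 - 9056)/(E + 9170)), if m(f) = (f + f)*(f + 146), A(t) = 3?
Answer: sqrt(207454251187)/15233 ≈ 29.900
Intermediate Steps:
m(f) = 2*f*(146 + f) (m(f) = (2*f)*(146 + f) = 2*f*(146 + f))
sqrt(m(A(-14)) + (9930 - 9056)/(E + 9170)) = sqrt(2*3*(146 + 3) + (9930 - 9056)/(21296 + 9170)) = sqrt(2*3*149 + 874/30466) = sqrt(894 + 874*(1/30466)) = sqrt(894 + 437/15233) = sqrt(13618739/15233) = sqrt(207454251187)/15233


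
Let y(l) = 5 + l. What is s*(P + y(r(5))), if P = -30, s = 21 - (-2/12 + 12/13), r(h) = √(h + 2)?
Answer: -39475/78 + 1579*√7/78 ≈ -452.53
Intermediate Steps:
r(h) = √(2 + h)
s = 1579/78 (s = 21 - (-2*1/12 + 12*(1/13)) = 21 - (-⅙ + 12/13) = 21 - 1*59/78 = 21 - 59/78 = 1579/78 ≈ 20.244)
s*(P + y(r(5))) = 1579*(-30 + (5 + √(2 + 5)))/78 = 1579*(-30 + (5 + √7))/78 = 1579*(-25 + √7)/78 = -39475/78 + 1579*√7/78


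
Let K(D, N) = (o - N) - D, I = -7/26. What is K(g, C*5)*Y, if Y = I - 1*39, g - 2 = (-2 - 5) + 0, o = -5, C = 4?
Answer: 10210/13 ≈ 785.38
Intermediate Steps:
I = -7/26 (I = -7*1/26 = -7/26 ≈ -0.26923)
g = -5 (g = 2 + ((-2 - 5) + 0) = 2 + (-7 + 0) = 2 - 7 = -5)
K(D, N) = -5 - D - N (K(D, N) = (-5 - N) - D = -5 - D - N)
Y = -1021/26 (Y = -7/26 - 1*39 = -7/26 - 39 = -1021/26 ≈ -39.269)
K(g, C*5)*Y = (-5 - 1*(-5) - 4*5)*(-1021/26) = (-5 + 5 - 1*20)*(-1021/26) = (-5 + 5 - 20)*(-1021/26) = -20*(-1021/26) = 10210/13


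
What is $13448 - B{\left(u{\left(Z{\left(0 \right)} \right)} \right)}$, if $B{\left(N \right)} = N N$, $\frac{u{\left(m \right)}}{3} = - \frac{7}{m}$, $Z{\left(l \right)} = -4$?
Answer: $\frac{214727}{16} \approx 13420.0$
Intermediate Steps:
$u{\left(m \right)} = - \frac{21}{m}$ ($u{\left(m \right)} = 3 \left(- \frac{7}{m}\right) = - \frac{21}{m}$)
$B{\left(N \right)} = N^{2}$
$13448 - B{\left(u{\left(Z{\left(0 \right)} \right)} \right)} = 13448 - \left(- \frac{21}{-4}\right)^{2} = 13448 - \left(\left(-21\right) \left(- \frac{1}{4}\right)\right)^{2} = 13448 - \left(\frac{21}{4}\right)^{2} = 13448 - \frac{441}{16} = \frac{214727}{16}$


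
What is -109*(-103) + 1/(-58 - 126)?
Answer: 2065767/184 ≈ 11227.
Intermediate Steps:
-109*(-103) + 1/(-58 - 126) = 11227 + 1/(-184) = 11227 - 1/184 = 2065767/184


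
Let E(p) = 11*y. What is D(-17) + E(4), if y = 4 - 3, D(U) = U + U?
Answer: -23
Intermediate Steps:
D(U) = 2*U
y = 1
E(p) = 11 (E(p) = 11*1 = 11)
D(-17) + E(4) = 2*(-17) + 11 = -34 + 11 = -23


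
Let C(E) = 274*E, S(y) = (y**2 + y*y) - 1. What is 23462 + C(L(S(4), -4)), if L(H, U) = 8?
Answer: 25654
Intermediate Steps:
S(y) = -1 + 2*y**2 (S(y) = (y**2 + y**2) - 1 = 2*y**2 - 1 = -1 + 2*y**2)
23462 + C(L(S(4), -4)) = 23462 + 274*8 = 23462 + 2192 = 25654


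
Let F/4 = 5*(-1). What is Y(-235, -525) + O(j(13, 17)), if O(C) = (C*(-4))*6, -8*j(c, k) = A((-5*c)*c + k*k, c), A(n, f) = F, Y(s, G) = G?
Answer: -585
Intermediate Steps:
F = -20 (F = 4*(5*(-1)) = 4*(-5) = -20)
A(n, f) = -20
j(c, k) = 5/2 (j(c, k) = -⅛*(-20) = 5/2)
O(C) = -24*C (O(C) = -4*C*6 = -24*C)
Y(-235, -525) + O(j(13, 17)) = -525 - 24*5/2 = -525 - 60 = -585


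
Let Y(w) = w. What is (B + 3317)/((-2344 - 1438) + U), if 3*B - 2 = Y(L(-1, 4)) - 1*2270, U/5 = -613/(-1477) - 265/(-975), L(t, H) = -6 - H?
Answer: -147329273/217656730 ≈ -0.67689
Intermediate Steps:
U = 197816/57603 (U = 5*(-613/(-1477) - 265/(-975)) = 5*(-613*(-1/1477) - 265*(-1/975)) = 5*(613/1477 + 53/195) = 5*(197816/288015) = 197816/57603 ≈ 3.4341)
B = -2278/3 (B = ⅔ + ((-6 - 1*4) - 1*2270)/3 = ⅔ + ((-6 - 4) - 2270)/3 = ⅔ + (-10 - 2270)/3 = ⅔ + (⅓)*(-2280) = ⅔ - 760 = -2278/3 ≈ -759.33)
(B + 3317)/((-2344 - 1438) + U) = (-2278/3 + 3317)/((-2344 - 1438) + 197816/57603) = 7673/(3*(-3782 + 197816/57603)) = 7673/(3*(-217656730/57603)) = (7673/3)*(-57603/217656730) = -147329273/217656730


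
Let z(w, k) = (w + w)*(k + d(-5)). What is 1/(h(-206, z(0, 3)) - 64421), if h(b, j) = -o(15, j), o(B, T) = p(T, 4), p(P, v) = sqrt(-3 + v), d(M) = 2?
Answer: -1/64422 ≈ -1.5523e-5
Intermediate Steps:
o(B, T) = 1 (o(B, T) = sqrt(-3 + 4) = sqrt(1) = 1)
z(w, k) = 2*w*(2 + k) (z(w, k) = (w + w)*(k + 2) = (2*w)*(2 + k) = 2*w*(2 + k))
h(b, j) = -1 (h(b, j) = -1*1 = -1)
1/(h(-206, z(0, 3)) - 64421) = 1/(-1 - 64421) = 1/(-64422) = -1/64422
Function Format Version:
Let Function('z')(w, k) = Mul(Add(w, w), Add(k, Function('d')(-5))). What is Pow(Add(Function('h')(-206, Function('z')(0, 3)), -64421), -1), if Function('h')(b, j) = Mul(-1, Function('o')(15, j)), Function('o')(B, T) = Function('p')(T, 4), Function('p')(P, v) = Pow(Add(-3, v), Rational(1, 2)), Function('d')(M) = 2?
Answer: Rational(-1, 64422) ≈ -1.5523e-5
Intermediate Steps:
Function('o')(B, T) = 1 (Function('o')(B, T) = Pow(Add(-3, 4), Rational(1, 2)) = Pow(1, Rational(1, 2)) = 1)
Function('z')(w, k) = Mul(2, w, Add(2, k)) (Function('z')(w, k) = Mul(Add(w, w), Add(k, 2)) = Mul(Mul(2, w), Add(2, k)) = Mul(2, w, Add(2, k)))
Function('h')(b, j) = -1 (Function('h')(b, j) = Mul(-1, 1) = -1)
Pow(Add(Function('h')(-206, Function('z')(0, 3)), -64421), -1) = Pow(Add(-1, -64421), -1) = Pow(-64422, -1) = Rational(-1, 64422)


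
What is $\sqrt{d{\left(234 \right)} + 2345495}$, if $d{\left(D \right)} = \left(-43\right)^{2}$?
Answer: $12 \sqrt{16301} \approx 1532.1$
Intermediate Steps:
$d{\left(D \right)} = 1849$
$\sqrt{d{\left(234 \right)} + 2345495} = \sqrt{1849 + 2345495} = \sqrt{2347344} = 12 \sqrt{16301}$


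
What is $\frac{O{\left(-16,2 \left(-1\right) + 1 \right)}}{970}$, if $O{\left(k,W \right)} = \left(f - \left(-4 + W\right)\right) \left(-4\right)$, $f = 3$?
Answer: $- \frac{16}{485} \approx -0.03299$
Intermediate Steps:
$O{\left(k,W \right)} = -28 + 4 W$ ($O{\left(k,W \right)} = \left(3 - \left(-4 + W\right)\right) \left(-4\right) = \left(7 - W\right) \left(-4\right) = -28 + 4 W$)
$\frac{O{\left(-16,2 \left(-1\right) + 1 \right)}}{970} = \frac{-28 + 4 \left(2 \left(-1\right) + 1\right)}{970} = \left(-28 + 4 \left(-2 + 1\right)\right) \frac{1}{970} = \left(-28 + 4 \left(-1\right)\right) \frac{1}{970} = \left(-28 - 4\right) \frac{1}{970} = \left(-32\right) \frac{1}{970} = - \frac{16}{485}$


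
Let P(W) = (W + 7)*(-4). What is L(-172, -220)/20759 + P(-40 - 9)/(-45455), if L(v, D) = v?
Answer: -11305772/943600345 ≈ -0.011982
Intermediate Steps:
P(W) = -28 - 4*W (P(W) = (7 + W)*(-4) = -28 - 4*W)
L(-172, -220)/20759 + P(-40 - 9)/(-45455) = -172/20759 + (-28 - 4*(-40 - 9))/(-45455) = -172*1/20759 + (-28 - 4*(-49))*(-1/45455) = -172/20759 + (-28 + 196)*(-1/45455) = -172/20759 + 168*(-1/45455) = -172/20759 - 168/45455 = -11305772/943600345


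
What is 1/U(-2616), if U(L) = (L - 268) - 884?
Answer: -1/3768 ≈ -0.00026539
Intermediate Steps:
U(L) = -1152 + L (U(L) = (-268 + L) - 884 = -1152 + L)
1/U(-2616) = 1/(-1152 - 2616) = 1/(-3768) = -1/3768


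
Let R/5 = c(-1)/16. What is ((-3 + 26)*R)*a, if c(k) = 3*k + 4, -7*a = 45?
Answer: -5175/112 ≈ -46.205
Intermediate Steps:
a = -45/7 (a = -1/7*45 = -45/7 ≈ -6.4286)
c(k) = 4 + 3*k
R = 5/16 (R = 5*((4 + 3*(-1))/16) = 5*((4 - 3)*(1/16)) = 5*(1*(1/16)) = 5*(1/16) = 5/16 ≈ 0.31250)
((-3 + 26)*R)*a = ((-3 + 26)*(5/16))*(-45/7) = (23*(5/16))*(-45/7) = (115/16)*(-45/7) = -5175/112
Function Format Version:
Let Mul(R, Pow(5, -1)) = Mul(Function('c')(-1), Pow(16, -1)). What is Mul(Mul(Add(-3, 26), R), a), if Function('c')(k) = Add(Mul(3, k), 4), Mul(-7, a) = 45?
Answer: Rational(-5175, 112) ≈ -46.205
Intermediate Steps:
a = Rational(-45, 7) (a = Mul(Rational(-1, 7), 45) = Rational(-45, 7) ≈ -6.4286)
Function('c')(k) = Add(4, Mul(3, k))
R = Rational(5, 16) (R = Mul(5, Mul(Add(4, Mul(3, -1)), Pow(16, -1))) = Mul(5, Mul(Add(4, -3), Rational(1, 16))) = Mul(5, Mul(1, Rational(1, 16))) = Mul(5, Rational(1, 16)) = Rational(5, 16) ≈ 0.31250)
Mul(Mul(Add(-3, 26), R), a) = Mul(Mul(Add(-3, 26), Rational(5, 16)), Rational(-45, 7)) = Mul(Mul(23, Rational(5, 16)), Rational(-45, 7)) = Mul(Rational(115, 16), Rational(-45, 7)) = Rational(-5175, 112)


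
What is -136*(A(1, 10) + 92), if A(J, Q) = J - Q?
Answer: -11288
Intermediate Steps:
-136*(A(1, 10) + 92) = -136*((1 - 1*10) + 92) = -136*((1 - 10) + 92) = -136*(-9 + 92) = -136*83 = -11288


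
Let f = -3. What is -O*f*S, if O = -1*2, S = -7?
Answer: 42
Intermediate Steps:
O = -2
-O*f*S = -(-2*(-3))*(-7) = -6*(-7) = -1*(-42) = 42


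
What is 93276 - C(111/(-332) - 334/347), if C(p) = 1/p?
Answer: 13936015984/149405 ≈ 93277.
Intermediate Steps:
93276 - C(111/(-332) - 334/347) = 93276 - 1/(111/(-332) - 334/347) = 93276 - 1/(111*(-1/332) - 334*1/347) = 93276 - 1/(-111/332 - 334/347) = 93276 - 1/(-149405/115204) = 93276 - 1*(-115204/149405) = 93276 + 115204/149405 = 13936015984/149405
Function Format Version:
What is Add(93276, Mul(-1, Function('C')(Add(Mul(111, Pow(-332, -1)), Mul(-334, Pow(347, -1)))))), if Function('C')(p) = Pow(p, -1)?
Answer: Rational(13936015984, 149405) ≈ 93277.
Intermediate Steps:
Add(93276, Mul(-1, Function('C')(Add(Mul(111, Pow(-332, -1)), Mul(-334, Pow(347, -1)))))) = Add(93276, Mul(-1, Pow(Add(Mul(111, Pow(-332, -1)), Mul(-334, Pow(347, -1))), -1))) = Add(93276, Mul(-1, Pow(Add(Mul(111, Rational(-1, 332)), Mul(-334, Rational(1, 347))), -1))) = Add(93276, Mul(-1, Pow(Add(Rational(-111, 332), Rational(-334, 347)), -1))) = Add(93276, Mul(-1, Pow(Rational(-149405, 115204), -1))) = Add(93276, Mul(-1, Rational(-115204, 149405))) = Add(93276, Rational(115204, 149405)) = Rational(13936015984, 149405)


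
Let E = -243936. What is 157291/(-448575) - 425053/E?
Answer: 50766404033/36474530400 ≈ 1.3918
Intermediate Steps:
157291/(-448575) - 425053/E = 157291/(-448575) - 425053/(-243936) = 157291*(-1/448575) - 425053*(-1/243936) = -157291/448575 + 425053/243936 = 50766404033/36474530400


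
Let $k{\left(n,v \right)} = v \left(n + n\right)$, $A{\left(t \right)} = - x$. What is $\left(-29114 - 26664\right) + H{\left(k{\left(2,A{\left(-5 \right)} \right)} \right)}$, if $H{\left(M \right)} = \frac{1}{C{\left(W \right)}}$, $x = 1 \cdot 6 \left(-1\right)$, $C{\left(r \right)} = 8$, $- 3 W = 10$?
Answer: $- \frac{446223}{8} \approx -55778.0$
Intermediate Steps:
$W = - \frac{10}{3}$ ($W = \left(- \frac{1}{3}\right) 10 = - \frac{10}{3} \approx -3.3333$)
$x = -6$ ($x = 6 \left(-1\right) = -6$)
$A{\left(t \right)} = 6$ ($A{\left(t \right)} = \left(-1\right) \left(-6\right) = 6$)
$k{\left(n,v \right)} = 2 n v$ ($k{\left(n,v \right)} = v 2 n = 2 n v$)
$H{\left(M \right)} = \frac{1}{8}$
$\left(-29114 - 26664\right) + H{\left(k{\left(2,A{\left(-5 \right)} \right)} \right)} = \left(-29114 - 26664\right) + \frac{1}{8} = -55778 + \frac{1}{8} = - \frac{446223}{8}$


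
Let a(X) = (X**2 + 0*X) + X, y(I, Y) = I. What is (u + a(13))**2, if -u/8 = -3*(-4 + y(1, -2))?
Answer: 12100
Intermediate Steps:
a(X) = X + X**2 (a(X) = (X**2 + 0) + X = X**2 + X = X + X**2)
u = -72 (u = -(-24)*(-4 + 1) = -(-24)*(-3) = -8*9 = -72)
(u + a(13))**2 = (-72 + 13*(1 + 13))**2 = (-72 + 13*14)**2 = (-72 + 182)**2 = 110**2 = 12100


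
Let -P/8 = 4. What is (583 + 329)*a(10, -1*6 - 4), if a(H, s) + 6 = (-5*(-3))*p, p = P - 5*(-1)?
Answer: -374832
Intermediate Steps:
P = -32 (P = -8*4 = -32)
p = -27 (p = -32 - 5*(-1) = -32 + 5 = -27)
a(H, s) = -411 (a(H, s) = -6 - 5*(-3)*(-27) = -6 + 15*(-27) = -6 - 405 = -411)
(583 + 329)*a(10, -1*6 - 4) = (583 + 329)*(-411) = 912*(-411) = -374832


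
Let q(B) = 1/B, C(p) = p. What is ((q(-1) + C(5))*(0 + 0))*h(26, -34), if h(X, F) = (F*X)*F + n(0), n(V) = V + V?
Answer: 0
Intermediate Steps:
n(V) = 2*V
h(X, F) = X*F**2 (h(X, F) = (F*X)*F + 2*0 = X*F**2 + 0 = X*F**2)
((q(-1) + C(5))*(0 + 0))*h(26, -34) = ((1/(-1) + 5)*(0 + 0))*(26*(-34)**2) = ((-1 + 5)*0)*(26*1156) = (4*0)*30056 = 0*30056 = 0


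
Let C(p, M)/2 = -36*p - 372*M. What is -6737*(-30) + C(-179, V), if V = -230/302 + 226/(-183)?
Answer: 1994028986/9211 ≈ 2.1648e+5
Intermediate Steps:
V = -55171/27633 (V = -230*1/302 + 226*(-1/183) = -115/151 - 226/183 = -55171/27633 ≈ -1.9966)
C(p, M) = -744*M - 72*p (C(p, M) = 2*(-36*p - 372*M) = 2*(-372*M - 36*p) = -744*M - 72*p)
-6737*(-30) + C(-179, V) = -6737*(-30) + (-744*(-55171/27633) - 72*(-179)) = 202110 + (13682408/9211 + 12888) = 202110 + 132393776/9211 = 1994028986/9211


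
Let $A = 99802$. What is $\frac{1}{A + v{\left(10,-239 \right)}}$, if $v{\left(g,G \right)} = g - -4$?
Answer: $\frac{1}{99816} \approx 1.0018 \cdot 10^{-5}$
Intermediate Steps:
$v{\left(g,G \right)} = 4 + g$ ($v{\left(g,G \right)} = g + 4 = 4 + g$)
$\frac{1}{A + v{\left(10,-239 \right)}} = \frac{1}{99802 + \left(4 + 10\right)} = \frac{1}{99802 + 14} = \frac{1}{99816}$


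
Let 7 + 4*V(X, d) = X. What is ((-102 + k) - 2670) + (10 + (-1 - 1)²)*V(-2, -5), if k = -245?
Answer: -6097/2 ≈ -3048.5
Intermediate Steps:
V(X, d) = -7/4 + X/4
((-102 + k) - 2670) + (10 + (-1 - 1)²)*V(-2, -5) = ((-102 - 245) - 2670) + (10 + (-1 - 1)²)*(-7/4 + (¼)*(-2)) = (-347 - 2670) + (10 + (-2)²)*(-7/4 - ½) = -3017 + (10 + 4)*(-9/4) = -3017 + 14*(-9/4) = -3017 - 63/2 = -6097/2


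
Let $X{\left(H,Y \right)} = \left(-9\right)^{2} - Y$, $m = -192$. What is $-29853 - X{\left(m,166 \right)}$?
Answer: $-29768$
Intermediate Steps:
$X{\left(H,Y \right)} = 81 - Y$
$-29853 - X{\left(m,166 \right)} = -29853 - \left(81 - 166\right) = -29853 - -85 = -29853 + 85 = -29768$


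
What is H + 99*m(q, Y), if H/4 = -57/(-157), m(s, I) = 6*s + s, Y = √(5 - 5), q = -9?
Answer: -978981/157 ≈ -6235.5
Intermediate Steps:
Y = 0 (Y = √0 = 0)
m(s, I) = 7*s
H = 228/157 (H = 4*(-57/(-157)) = 4*(-57*(-1/157)) = 4*(57/157) = 228/157 ≈ 1.4522)
H + 99*m(q, Y) = 228/157 + 99*(7*(-9)) = 228/157 + 99*(-63) = 228/157 - 6237 = -978981/157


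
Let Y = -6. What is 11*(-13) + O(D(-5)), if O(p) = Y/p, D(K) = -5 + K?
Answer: -712/5 ≈ -142.40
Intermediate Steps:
O(p) = -6/p
11*(-13) + O(D(-5)) = 11*(-13) - 6/(-5 - 5) = -143 - 6/(-10) = -143 - 6*(-1/10) = -143 + 3/5 = -712/5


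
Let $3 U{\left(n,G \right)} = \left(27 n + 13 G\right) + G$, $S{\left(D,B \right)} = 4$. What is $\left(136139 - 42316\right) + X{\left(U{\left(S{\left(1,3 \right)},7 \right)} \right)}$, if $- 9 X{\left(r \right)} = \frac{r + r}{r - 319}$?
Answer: $\frac{634150069}{6759} \approx 93823.0$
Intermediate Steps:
$U{\left(n,G \right)} = 9 n + \frac{14 G}{3}$ ($U{\left(n,G \right)} = \frac{\left(27 n + 13 G\right) + G}{3} = \frac{\left(13 G + 27 n\right) + G}{3} = \frac{14 G + 27 n}{3} = 9 n + \frac{14 G}{3}$)
$X{\left(r \right)} = - \frac{2 r}{9 \left(-319 + r\right)}$ ($X{\left(r \right)} = - \frac{\left(r + r\right) \frac{1}{r - 319}}{9} = - \frac{2 r \frac{1}{-319 + r}}{9} = - \frac{2 r}{9 \left(-319 + r\right)}$)
$\left(136139 - 42316\right) + X{\left(U{\left(S{\left(1,3 \right)},7 \right)} \right)} = \left(136139 - 42316\right) - \frac{2 \left(9 \cdot 4 + \frac{14}{3} \cdot 7\right)}{-2871 + 9 \left(9 \cdot 4 + \frac{14}{3} \cdot 7\right)} = \left(136139 - 42316\right) - \frac{2 \left(36 + \frac{98}{3}\right)}{-2871 + 9 \left(36 + \frac{98}{3}\right)} = 93823 - \frac{412}{3 \left(-2871 + 9 \cdot \frac{206}{3}\right)} = 93823 - \frac{412}{3 \left(-2871 + 618\right)} = 93823 - \frac{412}{3 \left(-2253\right)} = 93823 - \frac{412}{3} \left(- \frac{1}{2253}\right) = 93823 + \frac{412}{6759} = \frac{634150069}{6759}$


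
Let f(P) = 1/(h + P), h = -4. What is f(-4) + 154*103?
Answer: 126895/8 ≈ 15862.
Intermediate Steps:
f(P) = 1/(-4 + P)
f(-4) + 154*103 = 1/(-4 - 4) + 154*103 = 1/(-8) + 15862 = -⅛ + 15862 = 126895/8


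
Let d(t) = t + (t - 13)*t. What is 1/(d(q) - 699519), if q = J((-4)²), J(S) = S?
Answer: -1/699455 ≈ -1.4297e-6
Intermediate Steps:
q = 16 (q = (-4)² = 16)
d(t) = t + t*(-13 + t) (d(t) = t + (-13 + t)*t = t + t*(-13 + t))
1/(d(q) - 699519) = 1/(16*(-12 + 16) - 699519) = 1/(16*4 - 699519) = 1/(64 - 699519) = 1/(-699455) = -1/699455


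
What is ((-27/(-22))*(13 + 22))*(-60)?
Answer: -28350/11 ≈ -2577.3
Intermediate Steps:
((-27/(-22))*(13 + 22))*(-60) = (-27*(-1/22)*35)*(-60) = ((27/22)*35)*(-60) = (945/22)*(-60) = -28350/11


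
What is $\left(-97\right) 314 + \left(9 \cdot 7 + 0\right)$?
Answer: $-30395$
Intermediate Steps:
$\left(-97\right) 314 + \left(9 \cdot 7 + 0\right) = -30458 + \left(63 + 0\right) = -30458 + 63 = -30395$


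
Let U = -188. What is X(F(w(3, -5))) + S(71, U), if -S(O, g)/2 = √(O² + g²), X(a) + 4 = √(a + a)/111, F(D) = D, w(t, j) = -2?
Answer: -4 - 2*√40385 + 2*I/111 ≈ -405.92 + 0.018018*I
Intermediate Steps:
X(a) = -4 + √2*√a/111 (X(a) = -4 + √(a + a)/111 = -4 + √(2*a)*(1/111) = -4 + (√2*√a)*(1/111) = -4 + √2*√a/111)
S(O, g) = -2*√(O² + g²)
X(F(w(3, -5))) + S(71, U) = (-4 + √2*√(-2)/111) - 2*√(71² + (-188)²) = (-4 + √2*(I*√2)/111) - 2*√(5041 + 35344) = (-4 + 2*I/111) - 2*√40385 = -4 - 2*√40385 + 2*I/111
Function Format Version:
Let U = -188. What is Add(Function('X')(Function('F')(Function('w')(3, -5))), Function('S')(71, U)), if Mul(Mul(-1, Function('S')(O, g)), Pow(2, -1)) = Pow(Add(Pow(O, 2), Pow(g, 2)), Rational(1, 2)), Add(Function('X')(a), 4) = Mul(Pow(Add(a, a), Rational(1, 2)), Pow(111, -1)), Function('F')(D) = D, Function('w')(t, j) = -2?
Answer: Add(-4, Mul(-2, Pow(40385, Rational(1, 2))), Mul(Rational(2, 111), I)) ≈ Add(-405.92, Mul(0.018018, I))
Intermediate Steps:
Function('X')(a) = Add(-4, Mul(Rational(1, 111), Pow(2, Rational(1, 2)), Pow(a, Rational(1, 2)))) (Function('X')(a) = Add(-4, Mul(Pow(Add(a, a), Rational(1, 2)), Pow(111, -1))) = Add(-4, Mul(Pow(Mul(2, a), Rational(1, 2)), Rational(1, 111))) = Add(-4, Mul(Mul(Pow(2, Rational(1, 2)), Pow(a, Rational(1, 2))), Rational(1, 111))) = Add(-4, Mul(Rational(1, 111), Pow(2, Rational(1, 2)), Pow(a, Rational(1, 2)))))
Function('S')(O, g) = Mul(-2, Pow(Add(Pow(O, 2), Pow(g, 2)), Rational(1, 2)))
Add(Function('X')(Function('F')(Function('w')(3, -5))), Function('S')(71, U)) = Add(Add(-4, Mul(Rational(1, 111), Pow(2, Rational(1, 2)), Pow(-2, Rational(1, 2)))), Mul(-2, Pow(Add(Pow(71, 2), Pow(-188, 2)), Rational(1, 2)))) = Add(Add(-4, Mul(Rational(1, 111), Pow(2, Rational(1, 2)), Mul(I, Pow(2, Rational(1, 2))))), Mul(-2, Pow(Add(5041, 35344), Rational(1, 2)))) = Add(Add(-4, Mul(Rational(2, 111), I)), Mul(-2, Pow(40385, Rational(1, 2)))) = Add(-4, Mul(-2, Pow(40385, Rational(1, 2))), Mul(Rational(2, 111), I))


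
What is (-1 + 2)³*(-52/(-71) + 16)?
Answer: 1188/71 ≈ 16.732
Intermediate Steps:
(-1 + 2)³*(-52/(-71) + 16) = 1³*(-52*(-1/71) + 16) = 1*(52/71 + 16) = 1*(1188/71) = 1188/71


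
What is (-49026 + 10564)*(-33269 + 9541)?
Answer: 912626336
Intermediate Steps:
(-49026 + 10564)*(-33269 + 9541) = -38462*(-23728) = 912626336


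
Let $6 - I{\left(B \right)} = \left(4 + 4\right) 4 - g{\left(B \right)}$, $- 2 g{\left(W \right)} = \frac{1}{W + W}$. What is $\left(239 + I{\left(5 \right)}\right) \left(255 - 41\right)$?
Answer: $\frac{455713}{10} \approx 45571.0$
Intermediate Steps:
$g{\left(W \right)} = - \frac{1}{4 W}$ ($g{\left(W \right)} = - \frac{1}{2 \left(W + W\right)} = - \frac{1}{2 \cdot 2 W} = - \frac{\frac{1}{2} \frac{1}{W}}{2} = - \frac{1}{4 W}$)
$I{\left(B \right)} = -26 - \frac{1}{4 B}$ ($I{\left(B \right)} = 6 - \left(\left(4 + 4\right) 4 - - \frac{1}{4 B}\right) = 6 - \left(8 \cdot 4 + \frac{1}{4 B}\right) = 6 - \left(32 + \frac{1}{4 B}\right) = -26 - \frac{1}{4 B}$)
$\left(239 + I{\left(5 \right)}\right) \left(255 - 41\right) = \left(239 - \left(26 + \frac{1}{4 \cdot 5}\right)\right) \left(255 - 41\right) = \left(239 - \frac{521}{20}\right) 214 = \frac{4259}{20} \cdot 214 = \frac{455713}{10}$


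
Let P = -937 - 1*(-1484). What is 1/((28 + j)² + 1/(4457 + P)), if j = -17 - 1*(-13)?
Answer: 5004/2882305 ≈ 0.0017361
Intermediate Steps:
P = 547 (P = -937 + 1484 = 547)
j = -4 (j = -17 + 13 = -4)
1/((28 + j)² + 1/(4457 + P)) = 1/((28 - 4)² + 1/(4457 + 547)) = 1/(24² + 1/5004) = 1/(576 + 1/5004) = 1/(2882305/5004) = 5004/2882305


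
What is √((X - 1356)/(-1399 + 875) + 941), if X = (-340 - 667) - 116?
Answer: √64918753/262 ≈ 30.753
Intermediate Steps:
X = -1123 (X = -1007 - 116 = -1123)
√((X - 1356)/(-1399 + 875) + 941) = √((-1123 - 1356)/(-1399 + 875) + 941) = √(-2479/(-524) + 941) = √(-2479*(-1/524) + 941) = √(2479/524 + 941) = √(495563/524) = √64918753/262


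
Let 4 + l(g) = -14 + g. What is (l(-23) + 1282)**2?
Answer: 1540081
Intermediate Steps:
l(g) = -18 + g (l(g) = -4 + (-14 + g) = -18 + g)
(l(-23) + 1282)**2 = ((-18 - 23) + 1282)**2 = (-41 + 1282)**2 = 1241**2 = 1540081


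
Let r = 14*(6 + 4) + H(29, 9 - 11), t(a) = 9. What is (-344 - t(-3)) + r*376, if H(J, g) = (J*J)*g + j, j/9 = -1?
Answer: -583529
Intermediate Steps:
j = -9 (j = 9*(-1) = -9)
H(J, g) = -9 + g*J**2 (H(J, g) = (J*J)*g - 9 = J**2*g - 9 = g*J**2 - 9 = -9 + g*J**2)
r = -1551 (r = 14*(6 + 4) + (-9 + (9 - 11)*29**2) = 14*10 + (-9 - 2*841) = 140 + (-9 - 1682) = 140 - 1691 = -1551)
(-344 - t(-3)) + r*376 = (-344 - 1*9) - 1551*376 = (-344 - 9) - 583176 = -353 - 583176 = -583529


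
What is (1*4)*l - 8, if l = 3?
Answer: 4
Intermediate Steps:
(1*4)*l - 8 = (1*4)*3 - 8 = 4*3 - 8 = 12 - 8 = 4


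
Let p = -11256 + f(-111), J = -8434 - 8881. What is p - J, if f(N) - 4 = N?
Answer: 5952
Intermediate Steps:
f(N) = 4 + N
J = -17315
p = -11363 (p = -11256 + (4 - 111) = -11256 - 107 = -11363)
p - J = -11363 - 1*(-17315) = -11363 + 17315 = 5952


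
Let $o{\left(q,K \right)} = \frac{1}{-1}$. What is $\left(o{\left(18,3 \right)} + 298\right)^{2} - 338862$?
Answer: $-250653$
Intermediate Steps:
$o{\left(q,K \right)} = -1$
$\left(o{\left(18,3 \right)} + 298\right)^{2} - 338862 = \left(-1 + 298\right)^{2} - 338862 = 297^{2} - 338862 = 88209 - 338862 = -250653$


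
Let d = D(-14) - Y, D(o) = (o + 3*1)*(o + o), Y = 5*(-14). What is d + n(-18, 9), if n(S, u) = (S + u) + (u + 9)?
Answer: 387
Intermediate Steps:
Y = -70
n(S, u) = 9 + S + 2*u (n(S, u) = (S + u) + (9 + u) = 9 + S + 2*u)
D(o) = 2*o*(3 + o) (D(o) = (o + 3)*(2*o) = (3 + o)*(2*o) = 2*o*(3 + o))
d = 378 (d = 2*(-14)*(3 - 14) - 1*(-70) = 2*(-14)*(-11) + 70 = 308 + 70 = 378)
d + n(-18, 9) = 378 + (9 - 18 + 2*9) = 378 + (9 - 18 + 18) = 378 + 9 = 387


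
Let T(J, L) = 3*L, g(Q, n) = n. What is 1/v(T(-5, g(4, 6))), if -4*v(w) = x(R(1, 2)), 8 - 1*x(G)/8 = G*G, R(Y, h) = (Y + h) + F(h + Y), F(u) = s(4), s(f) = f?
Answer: 1/82 ≈ 0.012195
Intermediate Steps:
F(u) = 4
R(Y, h) = 4 + Y + h (R(Y, h) = (Y + h) + 4 = 4 + Y + h)
x(G) = 64 - 8*G**2 (x(G) = 64 - 8*G*G = 64 - 8*G**2)
v(w) = 82 (v(w) = -(64 - 8*(4 + 1 + 2)**2)/4 = -(64 - 8*7**2)/4 = -(64 - 8*49)/4 = -(64 - 392)/4 = -1/4*(-328) = 82)
1/v(T(-5, g(4, 6))) = 1/82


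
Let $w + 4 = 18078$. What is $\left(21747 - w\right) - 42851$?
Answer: $-39178$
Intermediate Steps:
$w = 18074$ ($w = -4 + 18078 = 18074$)
$\left(21747 - w\right) - 42851 = \left(21747 - 18074\right) - 42851 = 3673 - 42851 = -39178$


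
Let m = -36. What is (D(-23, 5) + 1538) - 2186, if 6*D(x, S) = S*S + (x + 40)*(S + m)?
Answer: -2195/3 ≈ -731.67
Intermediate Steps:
D(x, S) = S**2/6 + (-36 + S)*(40 + x)/6 (D(x, S) = (S*S + (x + 40)*(S - 36))/6 = (S**2 + (40 + x)*(-36 + S))/6 = (S**2 + (-36 + S)*(40 + x))/6 = S**2/6 + (-36 + S)*(40 + x)/6)
(D(-23, 5) + 1538) - 2186 = ((-240 - 6*(-23) + (1/6)*5**2 + (20/3)*5 + (1/6)*5*(-23)) + 1538) - 2186 = ((-240 + 138 + (1/6)*25 + 100/3 - 115/6) + 1538) - 2186 = ((-240 + 138 + 25/6 + 100/3 - 115/6) + 1538) - 2186 = (-251/3 + 1538) - 2186 = 4363/3 - 2186 = -2195/3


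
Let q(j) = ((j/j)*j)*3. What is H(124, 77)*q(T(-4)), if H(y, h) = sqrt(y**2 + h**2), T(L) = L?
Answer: -12*sqrt(21305) ≈ -1751.5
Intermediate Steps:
H(y, h) = sqrt(h**2 + y**2)
q(j) = 3*j (q(j) = (1*j)*3 = j*3 = 3*j)
H(124, 77)*q(T(-4)) = sqrt(77**2 + 124**2)*(3*(-4)) = sqrt(5929 + 15376)*(-12) = sqrt(21305)*(-12) = -12*sqrt(21305)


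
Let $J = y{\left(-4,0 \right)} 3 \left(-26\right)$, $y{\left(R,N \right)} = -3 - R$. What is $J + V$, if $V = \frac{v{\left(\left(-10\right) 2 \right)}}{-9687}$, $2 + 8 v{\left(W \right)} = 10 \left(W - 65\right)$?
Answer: $- \frac{503653}{6458} \approx -77.989$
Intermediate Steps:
$v{\left(W \right)} = - \frac{163}{2} + \frac{5 W}{4}$ ($v{\left(W \right)} = - \frac{1}{4} + \frac{10 \left(W - 65\right)}{8} = - \frac{1}{4} + \frac{10 \left(-65 + W\right)}{8} = - \frac{1}{4} + \frac{-650 + 10 W}{8} = - \frac{1}{4} + \left(- \frac{325}{4} + \frac{5 W}{4}\right) = - \frac{163}{2} + \frac{5 W}{4}$)
$V = \frac{71}{6458}$ ($V = \frac{- \frac{163}{2} + \frac{5 \left(\left(-10\right) 2\right)}{4}}{-9687} = \left(- \frac{163}{2} + \frac{5}{4} \left(-20\right)\right) \left(- \frac{1}{9687}\right) = \left(- \frac{163}{2} - 25\right) \left(- \frac{1}{9687}\right) = \left(- \frac{213}{2}\right) \left(- \frac{1}{9687}\right) = \frac{71}{6458} \approx 0.010994$)
$J = -78$ ($J = \left(-3 - -4\right) 3 \left(-26\right) = \left(-3 + 4\right) 3 \left(-26\right) = 1 \cdot 3 \left(-26\right) = 3 \left(-26\right) = -78$)
$J + V = -78 + \frac{71}{6458} = - \frac{503653}{6458}$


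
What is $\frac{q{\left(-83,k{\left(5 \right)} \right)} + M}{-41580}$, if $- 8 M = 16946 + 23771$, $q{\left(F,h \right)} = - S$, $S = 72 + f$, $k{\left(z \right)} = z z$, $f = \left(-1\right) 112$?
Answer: $\frac{5771}{47520} \approx 0.12144$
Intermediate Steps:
$f = -112$
$k{\left(z \right)} = z^{2}$
$S = -40$ ($S = 72 - 112 = -40$)
$q{\left(F,h \right)} = 40$ ($q{\left(F,h \right)} = \left(-1\right) \left(-40\right) = 40$)
$M = - \frac{40717}{8}$ ($M = - \frac{16946 + 23771}{8} = \left(- \frac{1}{8}\right) 40717 = - \frac{40717}{8} \approx -5089.6$)
$\frac{q{\left(-83,k{\left(5 \right)} \right)} + M}{-41580} = \frac{40 - \frac{40717}{8}}{-41580} = \left(- \frac{40397}{8}\right) \left(- \frac{1}{41580}\right) = \frac{5771}{47520}$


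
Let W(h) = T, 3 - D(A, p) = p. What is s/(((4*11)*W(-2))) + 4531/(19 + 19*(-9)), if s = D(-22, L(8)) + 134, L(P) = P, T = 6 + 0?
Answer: -6128/209 ≈ -29.321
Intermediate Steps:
T = 6
D(A, p) = 3 - p
s = 129 (s = (3 - 1*8) + 134 = (3 - 8) + 134 = -5 + 134 = 129)
W(h) = 6
s/(((4*11)*W(-2))) + 4531/(19 + 19*(-9)) = 129/(((4*11)*6)) + 4531/(19 + 19*(-9)) = 129/((44*6)) + 4531/(19 - 171) = 129/264 + 4531/(-152) = 129*(1/264) + 4531*(-1/152) = 43/88 - 4531/152 = -6128/209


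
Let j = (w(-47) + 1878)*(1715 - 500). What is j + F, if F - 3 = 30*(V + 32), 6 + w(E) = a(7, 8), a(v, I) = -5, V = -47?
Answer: 2267958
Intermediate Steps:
w(E) = -11 (w(E) = -6 - 5 = -11)
F = -447 (F = 3 + 30*(-47 + 32) = 3 + 30*(-15) = 3 - 450 = -447)
j = 2268405 (j = (-11 + 1878)*(1715 - 500) = 1867*1215 = 2268405)
j + F = 2268405 - 447 = 2267958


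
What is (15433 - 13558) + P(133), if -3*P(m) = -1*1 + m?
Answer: 1831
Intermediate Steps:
P(m) = ⅓ - m/3 (P(m) = -(-1*1 + m)/3 = -(-1 + m)/3 = ⅓ - m/3)
(15433 - 13558) + P(133) = (15433 - 13558) + (⅓ - ⅓*133) = 1875 + (⅓ - 133/3) = 1875 - 44 = 1831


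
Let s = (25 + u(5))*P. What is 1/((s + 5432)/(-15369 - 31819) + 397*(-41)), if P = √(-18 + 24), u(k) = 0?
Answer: -18122185881752/294976905714799157 + 589850*√6/294976905714799157 ≈ -6.1436e-5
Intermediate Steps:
P = √6 ≈ 2.4495
s = 25*√6 (s = (25 + 0)*√6 = 25*√6 ≈ 61.237)
1/((s + 5432)/(-15369 - 31819) + 397*(-41)) = 1/((25*√6 + 5432)/(-15369 - 31819) + 397*(-41)) = 1/((5432 + 25*√6)/(-47188) - 16277) = 1/((5432 + 25*√6)*(-1/47188) - 16277) = 1/((-1358/11797 - 25*√6/47188) - 16277) = 1/(-192021127/11797 - 25*√6/47188)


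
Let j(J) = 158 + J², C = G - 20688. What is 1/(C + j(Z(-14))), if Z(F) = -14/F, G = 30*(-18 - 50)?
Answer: -1/22569 ≈ -4.4309e-5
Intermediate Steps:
G = -2040 (G = 30*(-68) = -2040)
C = -22728 (C = -2040 - 20688 = -22728)
1/(C + j(Z(-14))) = 1/(-22728 + (158 + (-14/(-14))²)) = 1/(-22728 + (158 + (-14*(-1/14))²)) = 1/(-22728 + (158 + 1²)) = 1/(-22728 + (158 + 1)) = 1/(-22728 + 159) = 1/(-22569) = -1/22569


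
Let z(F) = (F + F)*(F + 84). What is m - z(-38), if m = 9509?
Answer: 13005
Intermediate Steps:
z(F) = 2*F*(84 + F) (z(F) = (2*F)*(84 + F) = 2*F*(84 + F))
m - z(-38) = 9509 - 2*(-38)*(84 - 38) = 9509 - 2*(-38)*46 = 9509 - 1*(-3496) = 9509 + 3496 = 13005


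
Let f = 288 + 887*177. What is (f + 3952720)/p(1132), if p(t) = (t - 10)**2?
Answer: 33967/10404 ≈ 3.2648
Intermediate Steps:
f = 157287 (f = 288 + 156999 = 157287)
p(t) = (-10 + t)**2
(f + 3952720)/p(1132) = (157287 + 3952720)/((-10 + 1132)**2) = 4110007/(1122**2) = 4110007/1258884 = 4110007*(1/1258884) = 33967/10404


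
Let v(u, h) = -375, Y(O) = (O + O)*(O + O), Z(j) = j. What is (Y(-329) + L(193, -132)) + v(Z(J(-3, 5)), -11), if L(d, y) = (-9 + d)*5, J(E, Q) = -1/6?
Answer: 433509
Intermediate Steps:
J(E, Q) = -⅙ (J(E, Q) = -1*⅙ = -⅙)
L(d, y) = -45 + 5*d
Y(O) = 4*O² (Y(O) = (2*O)*(2*O) = 4*O²)
(Y(-329) + L(193, -132)) + v(Z(J(-3, 5)), -11) = (4*(-329)² + (-45 + 5*193)) - 375 = (4*108241 + (-45 + 965)) - 375 = (432964 + 920) - 375 = 433884 - 375 = 433509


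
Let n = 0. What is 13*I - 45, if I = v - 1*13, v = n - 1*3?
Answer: -253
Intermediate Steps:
v = -3 (v = 0 - 1*3 = 0 - 3 = -3)
I = -16 (I = -3 - 1*13 = -3 - 13 = -16)
13*I - 45 = 13*(-16) - 45 = -208 - 45 = -253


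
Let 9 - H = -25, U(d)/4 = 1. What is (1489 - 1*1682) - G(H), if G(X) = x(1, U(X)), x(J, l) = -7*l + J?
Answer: -166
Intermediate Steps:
U(d) = 4 (U(d) = 4*1 = 4)
H = 34 (H = 9 - 1*(-25) = 9 + 25 = 34)
x(J, l) = J - 7*l
G(X) = -27 (G(X) = 1 - 7*4 = 1 - 28 = -27)
(1489 - 1*1682) - G(H) = (1489 - 1*1682) - 1*(-27) = (1489 - 1682) + 27 = -193 + 27 = -166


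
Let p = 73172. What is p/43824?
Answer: 1663/996 ≈ 1.6697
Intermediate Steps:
p/43824 = 73172/43824 = 73172*(1/43824) = 1663/996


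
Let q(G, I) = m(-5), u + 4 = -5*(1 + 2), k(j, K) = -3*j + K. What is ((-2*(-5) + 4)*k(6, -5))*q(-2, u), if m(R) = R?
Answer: 1610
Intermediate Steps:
k(j, K) = K - 3*j
u = -19 (u = -4 - 5*(1 + 2) = -4 - 5*3 = -4 - 15 = -19)
q(G, I) = -5
((-2*(-5) + 4)*k(6, -5))*q(-2, u) = ((-2*(-5) + 4)*(-5 - 3*6))*(-5) = ((10 + 4)*(-5 - 18))*(-5) = (14*(-23))*(-5) = -322*(-5) = 1610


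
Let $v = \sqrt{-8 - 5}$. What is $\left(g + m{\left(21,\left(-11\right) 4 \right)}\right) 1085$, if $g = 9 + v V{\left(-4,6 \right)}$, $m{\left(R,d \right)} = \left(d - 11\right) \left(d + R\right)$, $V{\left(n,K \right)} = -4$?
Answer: $1382290 - 4340 i \sqrt{13} \approx 1.3823 \cdot 10^{6} - 15648.0 i$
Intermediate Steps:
$m{\left(R,d \right)} = \left(-11 + d\right) \left(R + d\right)$
$v = i \sqrt{13}$ ($v = \sqrt{-13} = i \sqrt{13} \approx 3.6056 i$)
$g = 9 - 4 i \sqrt{13}$ ($g = 9 + i \sqrt{13} \left(-4\right) = 9 - 4 i \sqrt{13} \approx 9.0 - 14.422 i$)
$\left(g + m{\left(21,\left(-11\right) 4 \right)}\right) 1085 = \left(\left(9 - 4 i \sqrt{13}\right) + \left(\left(\left(-11\right) 4\right)^{2} - 231 - 11 \left(\left(-11\right) 4\right) + 21 \left(\left(-11\right) 4\right)\right)\right) 1085 = \left(\left(9 - 4 i \sqrt{13}\right) + \left(\left(-44\right)^{2} - 231 - -484 + 21 \left(-44\right)\right)\right) 1085 = \left(\left(9 - 4 i \sqrt{13}\right) + \left(1936 - 231 + 484 - 924\right)\right) 1085 = \left(\left(9 - 4 i \sqrt{13}\right) + 1265\right) 1085 = \left(1274 - 4 i \sqrt{13}\right) 1085 = 1382290 - 4340 i \sqrt{13}$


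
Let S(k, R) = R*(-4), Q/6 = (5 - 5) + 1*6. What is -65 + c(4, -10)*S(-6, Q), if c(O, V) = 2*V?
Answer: 2815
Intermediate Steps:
Q = 36 (Q = 6*((5 - 5) + 1*6) = 6*(0 + 6) = 6*6 = 36)
S(k, R) = -4*R
-65 + c(4, -10)*S(-6, Q) = -65 + (2*(-10))*(-4*36) = -65 - 20*(-144) = -65 + 2880 = 2815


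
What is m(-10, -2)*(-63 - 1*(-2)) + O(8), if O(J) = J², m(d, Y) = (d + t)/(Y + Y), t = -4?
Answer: -299/2 ≈ -149.50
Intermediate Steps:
m(d, Y) = (-4 + d)/(2*Y) (m(d, Y) = (d - 4)/(Y + Y) = (-4 + d)/((2*Y)) = (-4 + d)*(1/(2*Y)) = (-4 + d)/(2*Y))
m(-10, -2)*(-63 - 1*(-2)) + O(8) = ((½)*(-4 - 10)/(-2))*(-63 - 1*(-2)) + 8² = ((½)*(-½)*(-14))*(-63 + 2) + 64 = (7/2)*(-61) + 64 = -427/2 + 64 = -299/2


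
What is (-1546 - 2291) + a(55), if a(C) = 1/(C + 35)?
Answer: -345329/90 ≈ -3837.0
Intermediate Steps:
a(C) = 1/(35 + C)
(-1546 - 2291) + a(55) = (-1546 - 2291) + 1/(35 + 55) = -3837 + 1/90 = -345329/90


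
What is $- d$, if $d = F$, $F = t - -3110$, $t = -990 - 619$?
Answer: $-1501$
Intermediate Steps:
$t = -1609$
$F = 1501$ ($F = -1609 - -3110 = -1609 + 3110 = 1501$)
$d = 1501$
$- d = \left(-1\right) 1501 = -1501$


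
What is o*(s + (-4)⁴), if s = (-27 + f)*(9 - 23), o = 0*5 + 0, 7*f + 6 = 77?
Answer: 0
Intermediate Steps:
f = 71/7 (f = -6/7 + (⅐)*77 = -6/7 + 11 = 71/7 ≈ 10.143)
o = 0 (o = 0 + 0 = 0)
s = 236 (s = (-27 + 71/7)*(9 - 23) = -118/7*(-14) = 236)
o*(s + (-4)⁴) = 0*(236 + (-4)⁴) = 0*(236 + 256) = 0*492 = 0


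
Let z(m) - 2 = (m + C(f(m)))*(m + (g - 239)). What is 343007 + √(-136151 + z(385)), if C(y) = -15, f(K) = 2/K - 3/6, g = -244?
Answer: 343007 + I*√172409 ≈ 3.4301e+5 + 415.22*I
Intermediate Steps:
f(K) = -½ + 2/K (f(K) = 2/K - 3*⅙ = 2/K - ½ = -½ + 2/K)
z(m) = 2 + (-483 + m)*(-15 + m) (z(m) = 2 + (m - 15)*(m + (-244 - 239)) = 2 + (-15 + m)*(m - 483) = 2 + (-15 + m)*(-483 + m) = 2 + (-483 + m)*(-15 + m))
343007 + √(-136151 + z(385)) = 343007 + √(-136151 + (7247 + 385² - 498*385)) = 343007 + √(-136151 + (7247 + 148225 - 191730)) = 343007 + √(-136151 - 36258) = 343007 + √(-172409) = 343007 + I*√172409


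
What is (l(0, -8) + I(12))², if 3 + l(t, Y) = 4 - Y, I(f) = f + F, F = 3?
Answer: 576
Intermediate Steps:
I(f) = 3 + f (I(f) = f + 3 = 3 + f)
l(t, Y) = 1 - Y (l(t, Y) = -3 + (4 - Y) = 1 - Y)
(l(0, -8) + I(12))² = ((1 - 1*(-8)) + (3 + 12))² = ((1 + 8) + 15)² = (9 + 15)² = 24² = 576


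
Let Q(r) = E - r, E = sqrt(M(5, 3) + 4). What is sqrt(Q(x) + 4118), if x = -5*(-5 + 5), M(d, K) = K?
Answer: sqrt(4118 + sqrt(7)) ≈ 64.192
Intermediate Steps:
E = sqrt(7) (E = sqrt(3 + 4) = sqrt(7) ≈ 2.6458)
x = 0 (x = -5*0 = 0)
Q(r) = sqrt(7) - r
sqrt(Q(x) + 4118) = sqrt((sqrt(7) - 1*0) + 4118) = sqrt((sqrt(7) + 0) + 4118) = sqrt(sqrt(7) + 4118) = sqrt(4118 + sqrt(7))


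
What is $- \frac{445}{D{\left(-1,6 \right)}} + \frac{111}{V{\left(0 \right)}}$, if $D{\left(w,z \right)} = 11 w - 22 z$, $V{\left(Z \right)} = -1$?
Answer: $- \frac{15428}{143} \approx -107.89$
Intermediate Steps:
$D{\left(w,z \right)} = - 22 z + 11 w$
$- \frac{445}{D{\left(-1,6 \right)}} + \frac{111}{V{\left(0 \right)}} = - \frac{445}{\left(-22\right) 6 + 11 \left(-1\right)} + \frac{111}{-1} = - \frac{445}{-132 - 11} + 111 \left(-1\right) = - \frac{445}{-143} - 111 = \left(-445\right) \left(- \frac{1}{143}\right) - 111 = \frac{445}{143} - 111 = - \frac{15428}{143}$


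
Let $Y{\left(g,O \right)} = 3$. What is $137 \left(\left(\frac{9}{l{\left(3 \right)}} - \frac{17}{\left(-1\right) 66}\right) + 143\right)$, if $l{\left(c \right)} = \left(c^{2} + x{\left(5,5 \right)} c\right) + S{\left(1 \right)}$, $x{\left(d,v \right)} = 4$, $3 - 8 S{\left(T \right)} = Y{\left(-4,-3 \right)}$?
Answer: $\frac{9094471}{462} \approx 19685.0$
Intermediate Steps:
$S{\left(T \right)} = 0$ ($S{\left(T \right)} = \frac{3}{8} - \frac{3}{8} = 0$)
$l{\left(c \right)} = c^{2} + 4 c$ ($l{\left(c \right)} = \left(c^{2} + 4 c\right) + 0 = c^{2} + 4 c$)
$137 \left(\left(\frac{9}{l{\left(3 \right)}} - \frac{17}{\left(-1\right) 66}\right) + 143\right) = 137 \left(\left(\frac{9}{3 \left(4 + 3\right)} - \frac{17}{\left(-1\right) 66}\right) + 143\right) = 137 \left(\left(\frac{9}{3 \cdot 7} - \frac{17}{-66}\right) + 143\right) = 137 \left(\left(\frac{9}{21} - - \frac{17}{66}\right) + 143\right) = 137 \left(\left(9 \cdot \frac{1}{21} + \frac{17}{66}\right) + 143\right) = 137 \left(\left(\frac{3}{7} + \frac{17}{66}\right) + 143\right) = 137 \left(\frac{317}{462} + 143\right) = 137 \cdot \frac{66383}{462} = \frac{9094471}{462}$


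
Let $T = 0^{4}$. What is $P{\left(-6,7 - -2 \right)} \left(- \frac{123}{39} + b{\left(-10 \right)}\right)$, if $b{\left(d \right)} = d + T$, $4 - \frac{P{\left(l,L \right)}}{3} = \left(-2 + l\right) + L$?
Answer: $- \frac{1539}{13} \approx -118.38$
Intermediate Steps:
$T = 0$
$P{\left(l,L \right)} = 18 - 3 L - 3 l$ ($P{\left(l,L \right)} = 12 - 3 \left(\left(-2 + l\right) + L\right) = 12 - 3 \left(-2 + L + l\right) = 12 - \left(-6 + 3 L + 3 l\right) = 18 - 3 L - 3 l$)
$b{\left(d \right)} = d$ ($b{\left(d \right)} = d + 0 = d$)
$P{\left(-6,7 - -2 \right)} \left(- \frac{123}{39} + b{\left(-10 \right)}\right) = \left(18 - 3 \left(7 - -2\right) - -18\right) \left(- \frac{123}{39} - 10\right) = \left(18 - 3 \left(7 + 2\right) + 18\right) \left(\left(-123\right) \frac{1}{39} - 10\right) = \left(18 - 27 + 18\right) \left(- \frac{41}{13} - 10\right) = \left(18 - 27 + 18\right) \left(- \frac{171}{13}\right) = 9 \left(- \frac{171}{13}\right) = - \frac{1539}{13}$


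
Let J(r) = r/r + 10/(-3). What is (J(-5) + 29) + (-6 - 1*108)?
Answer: -262/3 ≈ -87.333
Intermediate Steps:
J(r) = -7/3 (J(r) = 1 + 10*(-1/3) = 1 - 10/3 = -7/3)
(J(-5) + 29) + (-6 - 1*108) = (-7/3 + 29) + (-6 - 1*108) = 80/3 + (-6 - 108) = 80/3 - 114 = -262/3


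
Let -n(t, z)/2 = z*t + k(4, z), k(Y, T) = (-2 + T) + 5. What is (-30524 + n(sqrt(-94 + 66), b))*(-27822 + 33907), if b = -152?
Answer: -183925210 + 3699680*I*sqrt(7) ≈ -1.8393e+8 + 9.7884e+6*I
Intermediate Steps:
k(Y, T) = 3 + T
n(t, z) = -6 - 2*z - 2*t*z (n(t, z) = -2*(z*t + (3 + z)) = -2*(t*z + (3 + z)) = -2*(3 + z + t*z) = -6 - 2*z - 2*t*z)
(-30524 + n(sqrt(-94 + 66), b))*(-27822 + 33907) = (-30524 + (-6 - 2*(-152) - 2*sqrt(-94 + 66)*(-152)))*(-27822 + 33907) = (-30524 + (-6 + 304 - 2*sqrt(-28)*(-152)))*6085 = (-30524 + (-6 + 304 - 2*2*I*sqrt(7)*(-152)))*6085 = (-30524 + (-6 + 304 + 608*I*sqrt(7)))*6085 = (-30524 + (298 + 608*I*sqrt(7)))*6085 = (-30226 + 608*I*sqrt(7))*6085 = -183925210 + 3699680*I*sqrt(7)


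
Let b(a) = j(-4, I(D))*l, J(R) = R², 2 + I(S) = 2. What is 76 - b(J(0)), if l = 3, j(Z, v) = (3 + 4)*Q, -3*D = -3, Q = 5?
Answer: -29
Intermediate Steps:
D = 1 (D = -⅓*(-3) = 1)
I(S) = 0 (I(S) = -2 + 2 = 0)
j(Z, v) = 35 (j(Z, v) = (3 + 4)*5 = 7*5 = 35)
b(a) = 105 (b(a) = 35*3 = 105)
76 - b(J(0)) = 76 - 1*105 = 76 - 105 = -29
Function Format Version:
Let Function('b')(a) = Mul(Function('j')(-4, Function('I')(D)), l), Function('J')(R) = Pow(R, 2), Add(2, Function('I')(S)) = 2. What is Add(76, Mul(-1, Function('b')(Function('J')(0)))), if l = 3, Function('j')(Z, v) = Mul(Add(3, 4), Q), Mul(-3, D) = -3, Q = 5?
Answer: -29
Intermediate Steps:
D = 1 (D = Mul(Rational(-1, 3), -3) = 1)
Function('I')(S) = 0 (Function('I')(S) = Add(-2, 2) = 0)
Function('j')(Z, v) = 35 (Function('j')(Z, v) = Mul(Add(3, 4), 5) = Mul(7, 5) = 35)
Function('b')(a) = 105 (Function('b')(a) = Mul(35, 3) = 105)
Add(76, Mul(-1, Function('b')(Function('J')(0)))) = Add(76, Mul(-1, 105)) = Add(76, -105) = -29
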